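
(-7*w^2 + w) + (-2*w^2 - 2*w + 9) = -9*w^2 - w + 9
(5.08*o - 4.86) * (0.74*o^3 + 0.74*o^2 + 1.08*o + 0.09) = 3.7592*o^4 + 0.1628*o^3 + 1.89*o^2 - 4.7916*o - 0.4374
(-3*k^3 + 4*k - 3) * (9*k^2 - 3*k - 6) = -27*k^5 + 9*k^4 + 54*k^3 - 39*k^2 - 15*k + 18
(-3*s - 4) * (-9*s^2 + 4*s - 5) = 27*s^3 + 24*s^2 - s + 20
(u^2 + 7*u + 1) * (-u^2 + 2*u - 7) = -u^4 - 5*u^3 + 6*u^2 - 47*u - 7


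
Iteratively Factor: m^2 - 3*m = (m - 3)*(m)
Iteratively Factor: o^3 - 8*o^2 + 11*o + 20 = (o - 4)*(o^2 - 4*o - 5) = (o - 4)*(o + 1)*(o - 5)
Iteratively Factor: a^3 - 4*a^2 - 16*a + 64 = (a - 4)*(a^2 - 16) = (a - 4)*(a + 4)*(a - 4)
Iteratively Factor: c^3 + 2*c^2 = (c + 2)*(c^2) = c*(c + 2)*(c)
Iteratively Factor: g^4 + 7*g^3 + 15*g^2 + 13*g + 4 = (g + 4)*(g^3 + 3*g^2 + 3*g + 1) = (g + 1)*(g + 4)*(g^2 + 2*g + 1) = (g + 1)^2*(g + 4)*(g + 1)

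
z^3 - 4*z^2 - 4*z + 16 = (z - 4)*(z - 2)*(z + 2)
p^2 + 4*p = p*(p + 4)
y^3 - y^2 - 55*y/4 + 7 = (y - 4)*(y - 1/2)*(y + 7/2)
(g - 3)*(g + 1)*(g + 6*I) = g^3 - 2*g^2 + 6*I*g^2 - 3*g - 12*I*g - 18*I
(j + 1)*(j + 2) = j^2 + 3*j + 2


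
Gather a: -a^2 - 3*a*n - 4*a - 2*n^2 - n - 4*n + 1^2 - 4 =-a^2 + a*(-3*n - 4) - 2*n^2 - 5*n - 3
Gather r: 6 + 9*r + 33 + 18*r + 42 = 27*r + 81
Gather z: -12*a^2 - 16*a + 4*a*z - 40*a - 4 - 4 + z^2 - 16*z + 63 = -12*a^2 - 56*a + z^2 + z*(4*a - 16) + 55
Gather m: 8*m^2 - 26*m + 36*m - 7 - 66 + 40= 8*m^2 + 10*m - 33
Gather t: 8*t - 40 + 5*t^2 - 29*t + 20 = 5*t^2 - 21*t - 20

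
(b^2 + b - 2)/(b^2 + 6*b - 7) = (b + 2)/(b + 7)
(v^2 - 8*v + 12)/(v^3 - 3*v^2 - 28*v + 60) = 1/(v + 5)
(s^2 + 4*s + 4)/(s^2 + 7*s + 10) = (s + 2)/(s + 5)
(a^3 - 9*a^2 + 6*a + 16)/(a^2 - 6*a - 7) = (a^2 - 10*a + 16)/(a - 7)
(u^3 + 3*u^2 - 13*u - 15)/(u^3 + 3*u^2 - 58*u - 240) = (u^2 - 2*u - 3)/(u^2 - 2*u - 48)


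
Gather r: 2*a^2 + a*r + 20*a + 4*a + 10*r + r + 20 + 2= 2*a^2 + 24*a + r*(a + 11) + 22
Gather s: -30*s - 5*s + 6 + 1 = 7 - 35*s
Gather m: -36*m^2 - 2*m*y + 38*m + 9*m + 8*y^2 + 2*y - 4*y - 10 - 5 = -36*m^2 + m*(47 - 2*y) + 8*y^2 - 2*y - 15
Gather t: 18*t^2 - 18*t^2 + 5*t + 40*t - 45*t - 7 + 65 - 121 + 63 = 0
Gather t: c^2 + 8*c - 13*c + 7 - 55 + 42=c^2 - 5*c - 6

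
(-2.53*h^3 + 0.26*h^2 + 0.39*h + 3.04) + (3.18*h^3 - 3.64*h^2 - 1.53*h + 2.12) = 0.65*h^3 - 3.38*h^2 - 1.14*h + 5.16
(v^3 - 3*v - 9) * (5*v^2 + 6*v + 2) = 5*v^5 + 6*v^4 - 13*v^3 - 63*v^2 - 60*v - 18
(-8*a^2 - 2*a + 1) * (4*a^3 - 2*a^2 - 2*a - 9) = -32*a^5 + 8*a^4 + 24*a^3 + 74*a^2 + 16*a - 9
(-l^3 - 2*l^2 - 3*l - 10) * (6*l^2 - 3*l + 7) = -6*l^5 - 9*l^4 - 19*l^3 - 65*l^2 + 9*l - 70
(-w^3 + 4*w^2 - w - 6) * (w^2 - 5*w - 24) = -w^5 + 9*w^4 + 3*w^3 - 97*w^2 + 54*w + 144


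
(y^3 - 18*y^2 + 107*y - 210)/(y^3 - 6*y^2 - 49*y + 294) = (y - 5)/(y + 7)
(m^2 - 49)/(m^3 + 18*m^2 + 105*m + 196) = (m - 7)/(m^2 + 11*m + 28)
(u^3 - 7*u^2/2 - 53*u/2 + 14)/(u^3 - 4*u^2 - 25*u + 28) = (u - 1/2)/(u - 1)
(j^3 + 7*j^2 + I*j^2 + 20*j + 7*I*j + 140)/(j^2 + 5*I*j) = j + 7 - 4*I - 28*I/j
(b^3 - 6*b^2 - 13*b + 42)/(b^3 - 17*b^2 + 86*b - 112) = (b + 3)/(b - 8)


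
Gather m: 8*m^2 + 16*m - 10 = 8*m^2 + 16*m - 10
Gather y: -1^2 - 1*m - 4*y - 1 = -m - 4*y - 2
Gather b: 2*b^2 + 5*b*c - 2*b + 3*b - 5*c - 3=2*b^2 + b*(5*c + 1) - 5*c - 3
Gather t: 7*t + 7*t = 14*t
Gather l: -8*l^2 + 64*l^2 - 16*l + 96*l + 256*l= 56*l^2 + 336*l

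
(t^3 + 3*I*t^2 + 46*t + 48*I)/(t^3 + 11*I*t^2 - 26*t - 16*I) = (t - 6*I)/(t + 2*I)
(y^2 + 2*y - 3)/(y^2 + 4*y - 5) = (y + 3)/(y + 5)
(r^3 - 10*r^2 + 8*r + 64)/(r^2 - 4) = (r^2 - 12*r + 32)/(r - 2)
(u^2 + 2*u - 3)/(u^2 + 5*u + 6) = (u - 1)/(u + 2)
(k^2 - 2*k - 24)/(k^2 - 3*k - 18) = (k + 4)/(k + 3)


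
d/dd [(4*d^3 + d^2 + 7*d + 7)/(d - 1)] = (8*d^3 - 11*d^2 - 2*d - 14)/(d^2 - 2*d + 1)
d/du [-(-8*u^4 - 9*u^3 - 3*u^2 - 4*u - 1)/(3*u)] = 8*u^2 + 6*u + 1 - 1/(3*u^2)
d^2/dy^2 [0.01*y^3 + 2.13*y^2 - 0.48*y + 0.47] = 0.06*y + 4.26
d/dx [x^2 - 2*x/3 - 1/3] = 2*x - 2/3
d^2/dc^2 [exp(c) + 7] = exp(c)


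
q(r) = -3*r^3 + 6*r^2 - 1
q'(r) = -9*r^2 + 12*r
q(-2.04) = 49.44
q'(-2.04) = -61.93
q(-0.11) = -0.92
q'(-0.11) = -1.43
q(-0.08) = -0.96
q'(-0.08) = -1.02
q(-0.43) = 0.35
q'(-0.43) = -6.82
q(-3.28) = 169.41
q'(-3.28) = -136.19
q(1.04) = 2.12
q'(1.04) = 2.75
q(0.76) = 1.15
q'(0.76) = 3.92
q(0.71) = 0.95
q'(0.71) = 3.98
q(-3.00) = 134.00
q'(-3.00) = -117.00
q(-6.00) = 863.00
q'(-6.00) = -396.00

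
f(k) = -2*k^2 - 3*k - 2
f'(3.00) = -15.00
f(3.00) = -29.00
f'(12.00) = -51.00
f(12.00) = -326.00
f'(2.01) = -11.04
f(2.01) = -16.11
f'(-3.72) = 11.88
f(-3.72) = -18.52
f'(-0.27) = -1.92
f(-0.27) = -1.34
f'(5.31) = -24.24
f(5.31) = -74.32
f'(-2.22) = 5.88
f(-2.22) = -5.20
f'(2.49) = -12.96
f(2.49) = -21.87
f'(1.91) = -10.64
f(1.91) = -15.03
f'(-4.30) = 14.20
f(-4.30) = -26.08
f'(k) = -4*k - 3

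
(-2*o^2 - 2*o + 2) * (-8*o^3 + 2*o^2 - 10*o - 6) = 16*o^5 + 12*o^4 + 36*o^2 - 8*o - 12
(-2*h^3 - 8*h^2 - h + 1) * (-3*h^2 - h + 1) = 6*h^5 + 26*h^4 + 9*h^3 - 10*h^2 - 2*h + 1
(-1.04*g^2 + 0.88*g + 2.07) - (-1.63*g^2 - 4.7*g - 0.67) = 0.59*g^2 + 5.58*g + 2.74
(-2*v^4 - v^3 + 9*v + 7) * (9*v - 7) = -18*v^5 + 5*v^4 + 7*v^3 + 81*v^2 - 49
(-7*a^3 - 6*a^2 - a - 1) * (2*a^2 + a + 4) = -14*a^5 - 19*a^4 - 36*a^3 - 27*a^2 - 5*a - 4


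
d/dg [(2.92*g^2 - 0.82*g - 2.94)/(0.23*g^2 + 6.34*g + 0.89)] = (18.7014*g^2 + 6.55*g + 17.9098)/(0.0529*g^4 + 2.9164*g^3 + 40.605*g^2 + 11.2852*g + 0.7921)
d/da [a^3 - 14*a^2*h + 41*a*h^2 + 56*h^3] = 3*a^2 - 28*a*h + 41*h^2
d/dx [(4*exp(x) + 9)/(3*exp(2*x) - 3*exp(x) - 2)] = (-12*exp(2*x) - 54*exp(x) + 19)*exp(x)/(9*exp(4*x) - 18*exp(3*x) - 3*exp(2*x) + 12*exp(x) + 4)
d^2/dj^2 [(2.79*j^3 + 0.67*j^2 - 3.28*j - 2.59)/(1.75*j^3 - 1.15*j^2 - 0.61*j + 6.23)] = (2.8421709430404e-14*j^7 + 15.3335*j^6 - 42.40005*j^5 - 416.30085*j^4 + 6.56836799999994*j^3 + 390.343968*j^2 + 667.254126*j - 11.96027)/(5.359375*j^9 - 10.565625*j^8 + 1.33875*j^7 + 63.083*j^6 - 75.6939*j^5 - 16.46937*j^4 + 229.762814*j^3 - 126.949956*j^2 - 71.027607*j + 241.804367)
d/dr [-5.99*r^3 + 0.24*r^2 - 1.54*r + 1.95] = -17.97*r^2 + 0.48*r - 1.54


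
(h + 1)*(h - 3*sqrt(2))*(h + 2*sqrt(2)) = h^3 - sqrt(2)*h^2 + h^2 - 12*h - sqrt(2)*h - 12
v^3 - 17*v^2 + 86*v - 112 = (v - 8)*(v - 7)*(v - 2)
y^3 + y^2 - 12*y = y*(y - 3)*(y + 4)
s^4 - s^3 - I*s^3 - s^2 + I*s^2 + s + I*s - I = (s - 1)^2*(s + 1)*(s - I)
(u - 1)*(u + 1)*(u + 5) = u^3 + 5*u^2 - u - 5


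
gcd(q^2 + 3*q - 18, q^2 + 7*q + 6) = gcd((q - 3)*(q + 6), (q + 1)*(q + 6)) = q + 6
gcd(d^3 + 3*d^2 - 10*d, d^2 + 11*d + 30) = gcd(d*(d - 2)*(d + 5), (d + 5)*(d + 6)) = d + 5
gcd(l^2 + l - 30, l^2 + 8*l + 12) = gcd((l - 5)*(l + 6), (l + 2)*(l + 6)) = l + 6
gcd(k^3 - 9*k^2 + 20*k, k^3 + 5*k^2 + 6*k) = k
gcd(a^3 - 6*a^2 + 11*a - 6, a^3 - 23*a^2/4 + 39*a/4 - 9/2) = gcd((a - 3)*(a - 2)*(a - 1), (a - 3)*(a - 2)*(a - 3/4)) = a^2 - 5*a + 6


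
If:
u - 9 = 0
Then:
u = 9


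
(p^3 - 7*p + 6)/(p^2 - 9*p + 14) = (p^2 + 2*p - 3)/(p - 7)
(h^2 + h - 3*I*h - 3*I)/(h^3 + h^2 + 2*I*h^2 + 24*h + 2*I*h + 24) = (h - 3*I)/(h^2 + 2*I*h + 24)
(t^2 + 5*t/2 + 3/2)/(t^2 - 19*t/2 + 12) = (2*t^2 + 5*t + 3)/(2*t^2 - 19*t + 24)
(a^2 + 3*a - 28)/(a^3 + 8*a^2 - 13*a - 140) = 1/(a + 5)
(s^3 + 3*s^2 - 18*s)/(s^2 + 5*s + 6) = s*(s^2 + 3*s - 18)/(s^2 + 5*s + 6)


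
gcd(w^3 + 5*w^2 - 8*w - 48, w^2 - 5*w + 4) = 1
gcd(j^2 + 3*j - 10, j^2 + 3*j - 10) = j^2 + 3*j - 10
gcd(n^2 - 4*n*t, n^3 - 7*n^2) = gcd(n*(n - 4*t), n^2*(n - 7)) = n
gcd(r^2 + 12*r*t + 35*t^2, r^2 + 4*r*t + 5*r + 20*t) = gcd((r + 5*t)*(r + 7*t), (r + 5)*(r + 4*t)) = 1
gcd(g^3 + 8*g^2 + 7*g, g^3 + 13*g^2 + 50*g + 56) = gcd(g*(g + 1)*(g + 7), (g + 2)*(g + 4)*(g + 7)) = g + 7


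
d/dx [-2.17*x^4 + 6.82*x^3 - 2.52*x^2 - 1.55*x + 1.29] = -8.68*x^3 + 20.46*x^2 - 5.04*x - 1.55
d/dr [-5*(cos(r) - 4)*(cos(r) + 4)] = 5*sin(2*r)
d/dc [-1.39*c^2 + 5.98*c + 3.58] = 5.98 - 2.78*c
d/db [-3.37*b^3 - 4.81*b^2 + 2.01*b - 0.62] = -10.11*b^2 - 9.62*b + 2.01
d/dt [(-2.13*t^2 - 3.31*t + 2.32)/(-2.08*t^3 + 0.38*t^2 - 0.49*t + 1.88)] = (-4.4304*t^4 - 13.7696*t^3 + 16.7783*t^2 - 9.772*t - 5.086)/(4.3264*t^6 - 1.5808*t^5 + 2.1828*t^4 - 8.1932*t^3 + 1.6689*t^2 - 1.8424*t + 3.5344)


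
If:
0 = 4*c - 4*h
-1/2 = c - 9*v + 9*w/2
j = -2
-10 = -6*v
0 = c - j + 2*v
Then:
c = -16/3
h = -16/3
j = -2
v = 5/3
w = 119/27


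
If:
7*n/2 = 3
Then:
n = 6/7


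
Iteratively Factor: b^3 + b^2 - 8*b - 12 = (b - 3)*(b^2 + 4*b + 4) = (b - 3)*(b + 2)*(b + 2)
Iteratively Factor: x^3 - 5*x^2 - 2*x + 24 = (x - 4)*(x^2 - x - 6) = (x - 4)*(x - 3)*(x + 2)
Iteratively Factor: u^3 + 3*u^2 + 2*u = (u + 2)*(u^2 + u) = (u + 1)*(u + 2)*(u)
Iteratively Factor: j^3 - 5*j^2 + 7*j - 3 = (j - 1)*(j^2 - 4*j + 3) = (j - 3)*(j - 1)*(j - 1)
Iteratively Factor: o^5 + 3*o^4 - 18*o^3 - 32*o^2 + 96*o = (o + 4)*(o^4 - o^3 - 14*o^2 + 24*o) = o*(o + 4)*(o^3 - o^2 - 14*o + 24) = o*(o - 2)*(o + 4)*(o^2 + o - 12) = o*(o - 2)*(o + 4)^2*(o - 3)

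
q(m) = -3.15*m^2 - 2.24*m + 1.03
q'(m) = -6.3*m - 2.24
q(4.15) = -62.52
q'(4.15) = -28.38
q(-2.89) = -18.81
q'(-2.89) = 15.97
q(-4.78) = -60.24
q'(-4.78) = 27.87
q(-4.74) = -59.13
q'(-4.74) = 27.62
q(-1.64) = -3.77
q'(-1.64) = 8.09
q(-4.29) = -47.33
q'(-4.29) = 24.79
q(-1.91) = -6.18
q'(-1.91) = 9.79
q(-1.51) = -2.77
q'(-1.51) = 7.27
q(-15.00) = -674.12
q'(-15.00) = 92.26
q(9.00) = -274.28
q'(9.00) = -58.94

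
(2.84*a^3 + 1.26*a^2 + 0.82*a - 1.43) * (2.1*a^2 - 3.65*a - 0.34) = 5.964*a^5 - 7.72*a^4 - 3.8426*a^3 - 6.4244*a^2 + 4.9407*a + 0.4862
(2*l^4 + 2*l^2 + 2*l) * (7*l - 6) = 14*l^5 - 12*l^4 + 14*l^3 + 2*l^2 - 12*l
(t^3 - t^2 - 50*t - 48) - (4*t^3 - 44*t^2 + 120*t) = -3*t^3 + 43*t^2 - 170*t - 48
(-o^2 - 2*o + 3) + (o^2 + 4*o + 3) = 2*o + 6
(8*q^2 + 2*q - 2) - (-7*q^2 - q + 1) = 15*q^2 + 3*q - 3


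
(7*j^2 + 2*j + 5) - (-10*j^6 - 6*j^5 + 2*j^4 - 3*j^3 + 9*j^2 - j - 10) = 10*j^6 + 6*j^5 - 2*j^4 + 3*j^3 - 2*j^2 + 3*j + 15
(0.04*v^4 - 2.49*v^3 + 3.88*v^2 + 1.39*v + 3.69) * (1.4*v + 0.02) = 0.056*v^5 - 3.4852*v^4 + 5.3822*v^3 + 2.0236*v^2 + 5.1938*v + 0.0738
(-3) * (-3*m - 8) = 9*m + 24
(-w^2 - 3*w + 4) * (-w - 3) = w^3 + 6*w^2 + 5*w - 12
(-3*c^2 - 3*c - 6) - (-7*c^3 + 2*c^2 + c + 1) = 7*c^3 - 5*c^2 - 4*c - 7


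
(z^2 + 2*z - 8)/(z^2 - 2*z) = (z + 4)/z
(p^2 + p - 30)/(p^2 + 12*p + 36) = (p - 5)/(p + 6)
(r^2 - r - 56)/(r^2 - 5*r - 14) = (-r^2 + r + 56)/(-r^2 + 5*r + 14)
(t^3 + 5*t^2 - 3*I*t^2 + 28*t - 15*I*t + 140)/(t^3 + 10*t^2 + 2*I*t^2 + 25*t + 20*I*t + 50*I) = (t^2 - 3*I*t + 28)/(t^2 + t*(5 + 2*I) + 10*I)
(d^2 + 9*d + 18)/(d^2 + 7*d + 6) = (d + 3)/(d + 1)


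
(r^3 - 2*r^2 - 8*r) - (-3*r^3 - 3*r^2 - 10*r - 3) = 4*r^3 + r^2 + 2*r + 3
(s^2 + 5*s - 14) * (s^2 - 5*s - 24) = s^4 - 63*s^2 - 50*s + 336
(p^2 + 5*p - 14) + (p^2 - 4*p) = 2*p^2 + p - 14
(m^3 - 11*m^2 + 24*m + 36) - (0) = m^3 - 11*m^2 + 24*m + 36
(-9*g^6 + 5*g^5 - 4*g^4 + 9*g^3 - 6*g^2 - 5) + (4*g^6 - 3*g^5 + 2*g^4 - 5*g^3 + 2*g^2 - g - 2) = -5*g^6 + 2*g^5 - 2*g^4 + 4*g^3 - 4*g^2 - g - 7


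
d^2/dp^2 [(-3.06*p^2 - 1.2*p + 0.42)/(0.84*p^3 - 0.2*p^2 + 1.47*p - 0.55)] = (-4.31827199999999*p^6 - 5.08032*p^5 + 27.436752*p^4 - 19.8528*p^3 - 1.420704*p^2 + 1.21536*p - 2.068944)/(0.592704*p^9 - 0.42336*p^8 + 3.212496*p^7 - 2.654*p^6 + 6.176268*p^5 - 5.43738*p^4 + 4.909023*p^3 - 3.746985*p^2 + 1.334025*p - 0.166375)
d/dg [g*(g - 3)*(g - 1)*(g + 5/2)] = 4*g^3 - 9*g^2/2 - 14*g + 15/2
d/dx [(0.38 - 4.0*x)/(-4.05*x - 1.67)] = (33.28695*x + 13.72573)/(4.05*x + 1.67)^3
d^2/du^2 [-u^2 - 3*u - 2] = -2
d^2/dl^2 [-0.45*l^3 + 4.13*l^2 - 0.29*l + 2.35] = 8.26 - 2.7*l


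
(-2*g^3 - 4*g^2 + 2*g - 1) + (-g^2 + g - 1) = -2*g^3 - 5*g^2 + 3*g - 2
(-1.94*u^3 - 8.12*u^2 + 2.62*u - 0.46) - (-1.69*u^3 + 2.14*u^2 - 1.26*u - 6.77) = -0.25*u^3 - 10.26*u^2 + 3.88*u + 6.31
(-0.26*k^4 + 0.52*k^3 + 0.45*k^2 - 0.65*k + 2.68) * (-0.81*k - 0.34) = 0.2106*k^5 - 0.3328*k^4 - 0.5413*k^3 + 0.3735*k^2 - 1.9498*k - 0.9112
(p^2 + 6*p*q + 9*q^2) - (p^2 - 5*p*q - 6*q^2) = 11*p*q + 15*q^2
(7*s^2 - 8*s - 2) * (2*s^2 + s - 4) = 14*s^4 - 9*s^3 - 40*s^2 + 30*s + 8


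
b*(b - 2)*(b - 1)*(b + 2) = b^4 - b^3 - 4*b^2 + 4*b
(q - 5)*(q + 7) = q^2 + 2*q - 35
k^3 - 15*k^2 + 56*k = k*(k - 8)*(k - 7)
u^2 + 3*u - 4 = (u - 1)*(u + 4)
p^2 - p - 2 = (p - 2)*(p + 1)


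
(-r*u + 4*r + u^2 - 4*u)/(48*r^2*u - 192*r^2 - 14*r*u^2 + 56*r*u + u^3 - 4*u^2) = (-r + u)/(48*r^2 - 14*r*u + u^2)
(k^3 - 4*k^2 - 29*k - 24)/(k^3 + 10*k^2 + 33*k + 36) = (k^2 - 7*k - 8)/(k^2 + 7*k + 12)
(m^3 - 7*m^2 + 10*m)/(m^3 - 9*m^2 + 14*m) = (m - 5)/(m - 7)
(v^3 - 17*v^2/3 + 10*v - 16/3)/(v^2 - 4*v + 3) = (3*v^2 - 14*v + 16)/(3*(v - 3))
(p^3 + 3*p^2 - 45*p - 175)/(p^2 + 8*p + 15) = (p^2 - 2*p - 35)/(p + 3)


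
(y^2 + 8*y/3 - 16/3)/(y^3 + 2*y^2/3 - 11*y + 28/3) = (3*y - 4)/(3*y^2 - 10*y + 7)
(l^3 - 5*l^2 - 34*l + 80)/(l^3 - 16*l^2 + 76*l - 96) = (l + 5)/(l - 6)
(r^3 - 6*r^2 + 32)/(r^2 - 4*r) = r - 2 - 8/r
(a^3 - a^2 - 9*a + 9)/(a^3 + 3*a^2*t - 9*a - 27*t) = (a - 1)/(a + 3*t)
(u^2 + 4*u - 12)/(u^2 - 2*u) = (u + 6)/u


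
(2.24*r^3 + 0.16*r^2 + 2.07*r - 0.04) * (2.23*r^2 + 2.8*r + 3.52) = 4.9952*r^5 + 6.6288*r^4 + 12.9489*r^3 + 6.27*r^2 + 7.1744*r - 0.1408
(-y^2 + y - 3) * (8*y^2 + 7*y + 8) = -8*y^4 + y^3 - 25*y^2 - 13*y - 24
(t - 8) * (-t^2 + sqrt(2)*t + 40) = -t^3 + sqrt(2)*t^2 + 8*t^2 - 8*sqrt(2)*t + 40*t - 320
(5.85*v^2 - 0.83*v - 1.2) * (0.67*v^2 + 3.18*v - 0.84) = 3.9195*v^4 + 18.0469*v^3 - 8.3574*v^2 - 3.1188*v + 1.008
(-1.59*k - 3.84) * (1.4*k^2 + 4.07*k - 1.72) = -2.226*k^3 - 11.8473*k^2 - 12.894*k + 6.6048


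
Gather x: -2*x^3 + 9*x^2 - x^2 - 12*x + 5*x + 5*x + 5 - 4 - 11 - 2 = -2*x^3 + 8*x^2 - 2*x - 12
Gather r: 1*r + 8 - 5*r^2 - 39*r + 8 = -5*r^2 - 38*r + 16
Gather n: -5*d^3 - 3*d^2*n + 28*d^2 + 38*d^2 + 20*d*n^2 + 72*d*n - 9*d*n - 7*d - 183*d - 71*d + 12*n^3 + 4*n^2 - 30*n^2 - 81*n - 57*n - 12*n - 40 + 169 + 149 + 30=-5*d^3 + 66*d^2 - 261*d + 12*n^3 + n^2*(20*d - 26) + n*(-3*d^2 + 63*d - 150) + 308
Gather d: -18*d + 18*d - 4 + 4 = 0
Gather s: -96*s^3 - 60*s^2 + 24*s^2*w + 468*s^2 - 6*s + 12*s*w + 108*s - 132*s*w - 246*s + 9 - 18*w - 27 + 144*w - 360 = -96*s^3 + s^2*(24*w + 408) + s*(-120*w - 144) + 126*w - 378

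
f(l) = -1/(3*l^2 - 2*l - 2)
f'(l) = -(2 - 6*l)/(3*l^2 - 2*l - 2)^2 = 2*(3*l - 1)/(-3*l^2 + 2*l + 2)^2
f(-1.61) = -0.11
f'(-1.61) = -0.14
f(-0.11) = 0.57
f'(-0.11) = -0.87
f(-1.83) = -0.09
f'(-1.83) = -0.09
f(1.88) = -0.21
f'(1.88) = 0.40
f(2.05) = -0.15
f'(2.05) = 0.24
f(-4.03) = -0.02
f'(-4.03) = -0.01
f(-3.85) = -0.02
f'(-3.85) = -0.01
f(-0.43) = 1.71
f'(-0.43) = -13.37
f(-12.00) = 0.00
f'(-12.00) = 0.00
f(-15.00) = 0.00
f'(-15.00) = 0.00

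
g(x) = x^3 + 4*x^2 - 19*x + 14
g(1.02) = -0.16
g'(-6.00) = 41.00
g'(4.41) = 74.62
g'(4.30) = 70.87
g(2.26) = 3.03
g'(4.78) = 87.79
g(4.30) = 85.77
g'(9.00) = 296.00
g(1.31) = -1.78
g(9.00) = 896.00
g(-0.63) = 27.31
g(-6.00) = 56.00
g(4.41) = 93.77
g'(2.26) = 14.40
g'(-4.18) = -0.02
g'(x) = 3*x^2 + 8*x - 19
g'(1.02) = -7.72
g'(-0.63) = -22.85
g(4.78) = 123.79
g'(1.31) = -3.37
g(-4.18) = 90.27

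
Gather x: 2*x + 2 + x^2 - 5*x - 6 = x^2 - 3*x - 4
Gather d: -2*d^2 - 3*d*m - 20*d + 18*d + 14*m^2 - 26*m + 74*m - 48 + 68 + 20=-2*d^2 + d*(-3*m - 2) + 14*m^2 + 48*m + 40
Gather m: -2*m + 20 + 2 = 22 - 2*m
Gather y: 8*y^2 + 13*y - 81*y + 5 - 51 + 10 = 8*y^2 - 68*y - 36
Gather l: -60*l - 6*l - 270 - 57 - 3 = -66*l - 330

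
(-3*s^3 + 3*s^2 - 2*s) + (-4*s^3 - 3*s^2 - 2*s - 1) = -7*s^3 - 4*s - 1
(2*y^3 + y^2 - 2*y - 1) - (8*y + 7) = 2*y^3 + y^2 - 10*y - 8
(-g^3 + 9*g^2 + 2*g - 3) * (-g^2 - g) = g^5 - 8*g^4 - 11*g^3 + g^2 + 3*g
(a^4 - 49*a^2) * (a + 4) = a^5 + 4*a^4 - 49*a^3 - 196*a^2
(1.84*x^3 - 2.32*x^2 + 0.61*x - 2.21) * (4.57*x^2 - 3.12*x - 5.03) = 8.4088*x^5 - 16.3432*x^4 + 0.770899999999999*x^3 - 0.333300000000001*x^2 + 3.8269*x + 11.1163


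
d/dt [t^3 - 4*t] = 3*t^2 - 4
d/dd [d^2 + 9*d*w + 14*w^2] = 2*d + 9*w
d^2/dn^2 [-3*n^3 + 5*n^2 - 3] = 10 - 18*n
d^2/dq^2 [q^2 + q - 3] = 2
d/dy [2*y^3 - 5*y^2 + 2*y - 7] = 6*y^2 - 10*y + 2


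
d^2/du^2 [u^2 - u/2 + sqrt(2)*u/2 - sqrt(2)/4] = 2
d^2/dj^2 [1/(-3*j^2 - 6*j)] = 2*(j*(j + 2) - 4*(j + 1)^2)/(3*j^3*(j + 2)^3)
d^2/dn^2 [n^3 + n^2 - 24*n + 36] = 6*n + 2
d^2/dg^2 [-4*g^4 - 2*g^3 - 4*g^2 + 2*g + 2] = -48*g^2 - 12*g - 8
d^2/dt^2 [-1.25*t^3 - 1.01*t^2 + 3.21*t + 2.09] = -7.5*t - 2.02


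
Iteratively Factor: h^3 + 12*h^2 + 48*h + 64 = (h + 4)*(h^2 + 8*h + 16) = (h + 4)^2*(h + 4)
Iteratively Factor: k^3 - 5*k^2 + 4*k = (k - 4)*(k^2 - k) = k*(k - 4)*(k - 1)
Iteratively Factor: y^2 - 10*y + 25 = (y - 5)*(y - 5)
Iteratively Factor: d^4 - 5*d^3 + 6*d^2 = (d)*(d^3 - 5*d^2 + 6*d) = d*(d - 3)*(d^2 - 2*d) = d*(d - 3)*(d - 2)*(d)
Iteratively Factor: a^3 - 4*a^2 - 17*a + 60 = (a + 4)*(a^2 - 8*a + 15) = (a - 5)*(a + 4)*(a - 3)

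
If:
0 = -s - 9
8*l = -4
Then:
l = -1/2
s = -9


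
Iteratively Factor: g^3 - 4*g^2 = (g)*(g^2 - 4*g) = g^2*(g - 4)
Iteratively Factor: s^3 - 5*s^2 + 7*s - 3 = (s - 1)*(s^2 - 4*s + 3) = (s - 3)*(s - 1)*(s - 1)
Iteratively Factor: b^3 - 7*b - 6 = (b + 1)*(b^2 - b - 6) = (b - 3)*(b + 1)*(b + 2)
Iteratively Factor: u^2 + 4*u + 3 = (u + 3)*(u + 1)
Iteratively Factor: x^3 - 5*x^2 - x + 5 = (x + 1)*(x^2 - 6*x + 5) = (x - 1)*(x + 1)*(x - 5)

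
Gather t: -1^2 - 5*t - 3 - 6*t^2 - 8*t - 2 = -6*t^2 - 13*t - 6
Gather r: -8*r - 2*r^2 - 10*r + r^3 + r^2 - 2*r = r^3 - r^2 - 20*r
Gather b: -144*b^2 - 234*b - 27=-144*b^2 - 234*b - 27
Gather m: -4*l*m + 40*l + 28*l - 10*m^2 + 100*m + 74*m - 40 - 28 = 68*l - 10*m^2 + m*(174 - 4*l) - 68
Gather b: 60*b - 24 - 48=60*b - 72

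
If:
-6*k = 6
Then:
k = -1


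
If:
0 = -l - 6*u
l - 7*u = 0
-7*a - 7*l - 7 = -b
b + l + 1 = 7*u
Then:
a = -8/7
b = -1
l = 0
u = 0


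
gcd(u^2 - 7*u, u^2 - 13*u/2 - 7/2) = u - 7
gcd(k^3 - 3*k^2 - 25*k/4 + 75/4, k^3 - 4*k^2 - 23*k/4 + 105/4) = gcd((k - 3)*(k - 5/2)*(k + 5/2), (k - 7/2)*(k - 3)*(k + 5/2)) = k^2 - k/2 - 15/2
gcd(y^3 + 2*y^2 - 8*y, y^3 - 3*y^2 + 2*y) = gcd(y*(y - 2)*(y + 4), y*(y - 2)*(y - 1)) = y^2 - 2*y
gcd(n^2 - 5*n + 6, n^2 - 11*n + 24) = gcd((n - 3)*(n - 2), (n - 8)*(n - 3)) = n - 3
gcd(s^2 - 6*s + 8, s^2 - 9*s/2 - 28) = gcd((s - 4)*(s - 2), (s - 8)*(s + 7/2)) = 1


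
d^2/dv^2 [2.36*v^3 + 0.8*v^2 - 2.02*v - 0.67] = 14.16*v + 1.6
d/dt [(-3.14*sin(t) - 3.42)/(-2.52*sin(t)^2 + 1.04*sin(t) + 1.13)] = (-7.9128*sin(t)^2 - 17.2368*sin(t) + 0.00859999999999994)*cos(t)/(6.3504*sin(t)^4 - 5.2416*sin(t)^3 - 4.6136*sin(t)^2 + 2.3504*sin(t) + 1.2769)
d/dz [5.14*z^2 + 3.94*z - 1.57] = 10.28*z + 3.94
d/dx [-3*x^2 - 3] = -6*x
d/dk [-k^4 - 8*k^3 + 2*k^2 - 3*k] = -4*k^3 - 24*k^2 + 4*k - 3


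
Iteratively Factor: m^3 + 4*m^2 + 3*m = (m + 3)*(m^2 + m) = (m + 1)*(m + 3)*(m)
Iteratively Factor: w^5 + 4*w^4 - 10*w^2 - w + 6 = (w - 1)*(w^4 + 5*w^3 + 5*w^2 - 5*w - 6) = (w - 1)*(w + 1)*(w^3 + 4*w^2 + w - 6) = (w - 1)*(w + 1)*(w + 2)*(w^2 + 2*w - 3) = (w - 1)*(w + 1)*(w + 2)*(w + 3)*(w - 1)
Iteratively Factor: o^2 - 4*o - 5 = (o + 1)*(o - 5)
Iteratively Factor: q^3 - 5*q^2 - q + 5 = (q - 5)*(q^2 - 1) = (q - 5)*(q + 1)*(q - 1)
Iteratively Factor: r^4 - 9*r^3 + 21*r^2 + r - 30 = (r - 2)*(r^3 - 7*r^2 + 7*r + 15) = (r - 3)*(r - 2)*(r^2 - 4*r - 5) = (r - 5)*(r - 3)*(r - 2)*(r + 1)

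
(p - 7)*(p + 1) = p^2 - 6*p - 7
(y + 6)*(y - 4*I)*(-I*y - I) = -I*y^3 - 4*y^2 - 7*I*y^2 - 28*y - 6*I*y - 24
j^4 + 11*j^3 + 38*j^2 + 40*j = j*(j + 2)*(j + 4)*(j + 5)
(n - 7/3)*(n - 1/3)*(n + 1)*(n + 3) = n^4 + 4*n^3/3 - 62*n^2/9 - 44*n/9 + 7/3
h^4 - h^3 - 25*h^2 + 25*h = h*(h - 5)*(h - 1)*(h + 5)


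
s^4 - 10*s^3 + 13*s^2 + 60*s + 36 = (s - 6)^2*(s + 1)^2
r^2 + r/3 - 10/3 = (r - 5/3)*(r + 2)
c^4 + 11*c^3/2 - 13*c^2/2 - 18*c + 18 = (c - 3/2)*(c - 1)*(c + 2)*(c + 6)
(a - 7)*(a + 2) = a^2 - 5*a - 14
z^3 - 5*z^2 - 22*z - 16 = (z - 8)*(z + 1)*(z + 2)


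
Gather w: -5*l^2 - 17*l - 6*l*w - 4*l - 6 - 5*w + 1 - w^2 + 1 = -5*l^2 - 21*l - w^2 + w*(-6*l - 5) - 4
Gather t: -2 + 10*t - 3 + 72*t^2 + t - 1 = 72*t^2 + 11*t - 6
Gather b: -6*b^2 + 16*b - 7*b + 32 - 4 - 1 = -6*b^2 + 9*b + 27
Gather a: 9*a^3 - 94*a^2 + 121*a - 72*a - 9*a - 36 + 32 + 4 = 9*a^3 - 94*a^2 + 40*a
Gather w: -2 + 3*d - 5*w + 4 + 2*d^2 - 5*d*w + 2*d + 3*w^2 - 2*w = 2*d^2 + 5*d + 3*w^2 + w*(-5*d - 7) + 2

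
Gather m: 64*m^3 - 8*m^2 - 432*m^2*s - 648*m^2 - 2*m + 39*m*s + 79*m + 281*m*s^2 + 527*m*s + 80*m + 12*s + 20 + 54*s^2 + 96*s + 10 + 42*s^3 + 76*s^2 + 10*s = 64*m^3 + m^2*(-432*s - 656) + m*(281*s^2 + 566*s + 157) + 42*s^3 + 130*s^2 + 118*s + 30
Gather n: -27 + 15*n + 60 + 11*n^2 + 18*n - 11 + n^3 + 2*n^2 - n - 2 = n^3 + 13*n^2 + 32*n + 20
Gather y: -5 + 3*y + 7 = 3*y + 2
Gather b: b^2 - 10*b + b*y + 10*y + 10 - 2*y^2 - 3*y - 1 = b^2 + b*(y - 10) - 2*y^2 + 7*y + 9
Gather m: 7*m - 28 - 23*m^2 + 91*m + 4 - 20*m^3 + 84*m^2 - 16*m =-20*m^3 + 61*m^2 + 82*m - 24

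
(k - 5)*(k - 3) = k^2 - 8*k + 15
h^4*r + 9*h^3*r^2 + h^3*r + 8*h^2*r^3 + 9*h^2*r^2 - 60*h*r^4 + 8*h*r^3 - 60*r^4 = (h - 2*r)*(h + 5*r)*(h + 6*r)*(h*r + r)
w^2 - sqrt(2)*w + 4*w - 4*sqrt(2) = (w + 4)*(w - sqrt(2))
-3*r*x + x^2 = x*(-3*r + x)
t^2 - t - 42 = (t - 7)*(t + 6)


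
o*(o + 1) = o^2 + o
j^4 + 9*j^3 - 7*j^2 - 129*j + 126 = (j - 3)*(j - 1)*(j + 6)*(j + 7)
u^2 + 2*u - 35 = (u - 5)*(u + 7)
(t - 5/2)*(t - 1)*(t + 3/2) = t^3 - 2*t^2 - 11*t/4 + 15/4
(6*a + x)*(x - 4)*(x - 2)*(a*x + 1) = 6*a^2*x^3 - 36*a^2*x^2 + 48*a^2*x + a*x^4 - 6*a*x^3 + 14*a*x^2 - 36*a*x + 48*a + x^3 - 6*x^2 + 8*x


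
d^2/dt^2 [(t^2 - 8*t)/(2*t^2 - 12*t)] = -2/(t^3 - 18*t^2 + 108*t - 216)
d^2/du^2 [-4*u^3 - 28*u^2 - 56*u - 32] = -24*u - 56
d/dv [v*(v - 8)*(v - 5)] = 3*v^2 - 26*v + 40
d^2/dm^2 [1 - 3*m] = 0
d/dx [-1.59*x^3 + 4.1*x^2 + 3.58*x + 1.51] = -4.77*x^2 + 8.2*x + 3.58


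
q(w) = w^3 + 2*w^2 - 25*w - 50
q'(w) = 3*w^2 + 4*w - 25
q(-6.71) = -94.31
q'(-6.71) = 83.23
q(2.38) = -84.69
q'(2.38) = 1.51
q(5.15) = 10.89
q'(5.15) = 75.17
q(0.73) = -66.80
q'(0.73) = -20.48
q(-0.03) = -49.25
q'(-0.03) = -25.12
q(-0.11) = -47.23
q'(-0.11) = -25.40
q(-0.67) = -32.65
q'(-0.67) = -26.33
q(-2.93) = 15.27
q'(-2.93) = -10.97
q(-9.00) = -392.00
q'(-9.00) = 182.00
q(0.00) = -50.00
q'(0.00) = -25.00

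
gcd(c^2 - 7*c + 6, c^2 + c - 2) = c - 1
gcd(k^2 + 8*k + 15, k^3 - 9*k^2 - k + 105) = k + 3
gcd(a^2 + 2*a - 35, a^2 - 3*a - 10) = a - 5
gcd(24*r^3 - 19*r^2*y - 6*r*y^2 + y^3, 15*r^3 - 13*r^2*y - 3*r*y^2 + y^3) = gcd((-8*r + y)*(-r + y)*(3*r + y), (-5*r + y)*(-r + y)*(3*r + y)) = -3*r^2 + 2*r*y + y^2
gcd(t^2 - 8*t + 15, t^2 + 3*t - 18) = t - 3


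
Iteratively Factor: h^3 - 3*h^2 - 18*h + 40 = (h + 4)*(h^2 - 7*h + 10) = (h - 5)*(h + 4)*(h - 2)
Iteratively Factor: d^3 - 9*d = (d + 3)*(d^2 - 3*d) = (d - 3)*(d + 3)*(d)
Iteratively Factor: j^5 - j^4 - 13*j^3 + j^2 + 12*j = (j)*(j^4 - j^3 - 13*j^2 + j + 12) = j*(j + 3)*(j^3 - 4*j^2 - j + 4) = j*(j + 1)*(j + 3)*(j^2 - 5*j + 4) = j*(j - 4)*(j + 1)*(j + 3)*(j - 1)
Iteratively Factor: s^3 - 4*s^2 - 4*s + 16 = (s + 2)*(s^2 - 6*s + 8) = (s - 4)*(s + 2)*(s - 2)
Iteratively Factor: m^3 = (m)*(m^2) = m^2*(m)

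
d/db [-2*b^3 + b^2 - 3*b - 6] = -6*b^2 + 2*b - 3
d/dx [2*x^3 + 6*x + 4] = 6*x^2 + 6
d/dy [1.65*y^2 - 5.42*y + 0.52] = 3.3*y - 5.42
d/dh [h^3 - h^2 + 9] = h*(3*h - 2)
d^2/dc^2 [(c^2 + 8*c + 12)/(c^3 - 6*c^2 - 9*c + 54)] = 2*(c^6 + 24*c^5 - 45*c^4 - 648*c^3 - 648*c^2 + 7776*c + 11664)/(c^9 - 18*c^8 + 81*c^7 + 270*c^6 - 2673*c^5 + 1458*c^4 + 25515*c^3 - 39366*c^2 - 78732*c + 157464)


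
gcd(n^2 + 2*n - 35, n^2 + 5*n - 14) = n + 7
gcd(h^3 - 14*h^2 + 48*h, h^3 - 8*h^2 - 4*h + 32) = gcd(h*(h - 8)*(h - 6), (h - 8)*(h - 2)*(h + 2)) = h - 8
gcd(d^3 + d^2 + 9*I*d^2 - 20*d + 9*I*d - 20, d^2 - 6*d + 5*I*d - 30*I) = d + 5*I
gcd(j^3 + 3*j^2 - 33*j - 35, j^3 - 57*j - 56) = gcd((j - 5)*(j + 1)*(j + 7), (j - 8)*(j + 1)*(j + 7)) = j^2 + 8*j + 7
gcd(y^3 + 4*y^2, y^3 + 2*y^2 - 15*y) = y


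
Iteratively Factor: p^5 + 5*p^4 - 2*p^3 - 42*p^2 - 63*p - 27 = (p + 1)*(p^4 + 4*p^3 - 6*p^2 - 36*p - 27) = (p + 1)^2*(p^3 + 3*p^2 - 9*p - 27) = (p + 1)^2*(p + 3)*(p^2 - 9) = (p - 3)*(p + 1)^2*(p + 3)*(p + 3)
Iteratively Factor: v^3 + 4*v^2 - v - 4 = (v + 1)*(v^2 + 3*v - 4) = (v - 1)*(v + 1)*(v + 4)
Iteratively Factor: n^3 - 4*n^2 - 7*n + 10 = (n - 1)*(n^2 - 3*n - 10) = (n - 5)*(n - 1)*(n + 2)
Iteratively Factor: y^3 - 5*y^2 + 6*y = (y - 2)*(y^2 - 3*y) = y*(y - 2)*(y - 3)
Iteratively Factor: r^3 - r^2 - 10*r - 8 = (r + 2)*(r^2 - 3*r - 4) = (r + 1)*(r + 2)*(r - 4)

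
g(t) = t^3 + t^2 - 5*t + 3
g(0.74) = 0.25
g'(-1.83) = 1.39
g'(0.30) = -4.13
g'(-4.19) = 39.29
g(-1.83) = 9.37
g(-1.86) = 9.32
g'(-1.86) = 1.66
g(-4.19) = -32.05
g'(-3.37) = 22.33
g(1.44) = 0.86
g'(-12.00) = 403.00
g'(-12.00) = 403.00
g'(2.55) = 19.61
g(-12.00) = -1521.00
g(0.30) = 1.62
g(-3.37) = -7.07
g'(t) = 3*t^2 + 2*t - 5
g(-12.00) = -1521.00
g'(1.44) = 4.10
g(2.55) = 13.33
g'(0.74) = -1.88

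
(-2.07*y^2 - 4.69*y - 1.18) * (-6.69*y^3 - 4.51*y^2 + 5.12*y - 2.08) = 13.8483*y^5 + 40.7118*y^4 + 18.4477*y^3 - 14.3854*y^2 + 3.7136*y + 2.4544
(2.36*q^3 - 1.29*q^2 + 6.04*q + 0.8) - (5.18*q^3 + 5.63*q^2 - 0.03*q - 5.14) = -2.82*q^3 - 6.92*q^2 + 6.07*q + 5.94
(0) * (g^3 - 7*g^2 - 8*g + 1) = 0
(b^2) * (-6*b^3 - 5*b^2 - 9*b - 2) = -6*b^5 - 5*b^4 - 9*b^3 - 2*b^2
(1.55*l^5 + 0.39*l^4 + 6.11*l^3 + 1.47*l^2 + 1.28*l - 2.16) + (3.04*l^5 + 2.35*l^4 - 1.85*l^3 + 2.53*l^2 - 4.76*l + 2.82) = 4.59*l^5 + 2.74*l^4 + 4.26*l^3 + 4.0*l^2 - 3.48*l + 0.66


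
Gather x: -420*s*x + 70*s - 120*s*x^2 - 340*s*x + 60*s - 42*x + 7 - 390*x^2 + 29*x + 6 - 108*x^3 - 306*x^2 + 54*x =130*s - 108*x^3 + x^2*(-120*s - 696) + x*(41 - 760*s) + 13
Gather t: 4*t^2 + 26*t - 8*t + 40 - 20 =4*t^2 + 18*t + 20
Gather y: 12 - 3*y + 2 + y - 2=12 - 2*y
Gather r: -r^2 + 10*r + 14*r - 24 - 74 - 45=-r^2 + 24*r - 143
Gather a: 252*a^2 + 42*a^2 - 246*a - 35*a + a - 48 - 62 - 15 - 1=294*a^2 - 280*a - 126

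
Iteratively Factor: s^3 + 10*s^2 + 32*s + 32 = (s + 4)*(s^2 + 6*s + 8) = (s + 4)^2*(s + 2)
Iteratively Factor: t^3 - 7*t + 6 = (t - 2)*(t^2 + 2*t - 3) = (t - 2)*(t - 1)*(t + 3)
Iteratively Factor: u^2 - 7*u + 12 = (u - 3)*(u - 4)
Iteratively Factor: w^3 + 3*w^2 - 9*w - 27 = (w + 3)*(w^2 - 9) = (w + 3)^2*(w - 3)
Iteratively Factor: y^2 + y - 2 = (y - 1)*(y + 2)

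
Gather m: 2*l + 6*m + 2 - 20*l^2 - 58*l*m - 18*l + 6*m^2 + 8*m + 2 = -20*l^2 - 16*l + 6*m^2 + m*(14 - 58*l) + 4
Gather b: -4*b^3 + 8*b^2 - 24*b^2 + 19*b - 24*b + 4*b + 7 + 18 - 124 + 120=-4*b^3 - 16*b^2 - b + 21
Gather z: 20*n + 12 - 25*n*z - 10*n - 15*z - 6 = 10*n + z*(-25*n - 15) + 6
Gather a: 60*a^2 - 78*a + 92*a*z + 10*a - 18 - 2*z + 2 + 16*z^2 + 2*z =60*a^2 + a*(92*z - 68) + 16*z^2 - 16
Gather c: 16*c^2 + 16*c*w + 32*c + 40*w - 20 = 16*c^2 + c*(16*w + 32) + 40*w - 20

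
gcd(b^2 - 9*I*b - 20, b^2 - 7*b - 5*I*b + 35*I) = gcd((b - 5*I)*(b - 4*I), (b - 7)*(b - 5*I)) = b - 5*I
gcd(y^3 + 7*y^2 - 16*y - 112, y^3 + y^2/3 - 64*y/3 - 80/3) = y + 4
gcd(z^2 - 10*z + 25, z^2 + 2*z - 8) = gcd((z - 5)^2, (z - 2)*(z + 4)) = 1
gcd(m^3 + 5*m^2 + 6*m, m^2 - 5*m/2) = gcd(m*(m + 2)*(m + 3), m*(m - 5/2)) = m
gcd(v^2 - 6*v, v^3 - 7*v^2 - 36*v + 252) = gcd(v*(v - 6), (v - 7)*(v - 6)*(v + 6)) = v - 6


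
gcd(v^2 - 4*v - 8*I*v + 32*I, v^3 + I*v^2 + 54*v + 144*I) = v - 8*I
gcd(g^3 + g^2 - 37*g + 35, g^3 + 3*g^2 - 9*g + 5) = g - 1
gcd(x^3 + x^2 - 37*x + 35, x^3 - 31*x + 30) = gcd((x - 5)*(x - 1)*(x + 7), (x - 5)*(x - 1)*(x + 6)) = x^2 - 6*x + 5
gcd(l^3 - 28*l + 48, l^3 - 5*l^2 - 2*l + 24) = l - 4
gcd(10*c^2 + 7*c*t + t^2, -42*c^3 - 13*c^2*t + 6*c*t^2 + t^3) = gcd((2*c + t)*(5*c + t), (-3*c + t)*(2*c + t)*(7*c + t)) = 2*c + t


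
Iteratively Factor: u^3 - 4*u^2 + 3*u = (u - 1)*(u^2 - 3*u) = u*(u - 1)*(u - 3)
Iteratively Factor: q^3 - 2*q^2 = (q)*(q^2 - 2*q) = q*(q - 2)*(q)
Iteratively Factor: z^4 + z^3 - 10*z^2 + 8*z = (z - 2)*(z^3 + 3*z^2 - 4*z) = z*(z - 2)*(z^2 + 3*z - 4) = z*(z - 2)*(z + 4)*(z - 1)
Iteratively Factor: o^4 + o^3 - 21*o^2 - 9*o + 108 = (o + 4)*(o^3 - 3*o^2 - 9*o + 27) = (o - 3)*(o + 4)*(o^2 - 9) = (o - 3)^2*(o + 4)*(o + 3)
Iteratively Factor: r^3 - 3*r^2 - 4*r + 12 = (r + 2)*(r^2 - 5*r + 6) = (r - 3)*(r + 2)*(r - 2)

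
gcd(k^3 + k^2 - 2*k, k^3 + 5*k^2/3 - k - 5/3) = k - 1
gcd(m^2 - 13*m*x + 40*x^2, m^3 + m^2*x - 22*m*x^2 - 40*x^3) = -m + 5*x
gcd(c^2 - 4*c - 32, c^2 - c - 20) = c + 4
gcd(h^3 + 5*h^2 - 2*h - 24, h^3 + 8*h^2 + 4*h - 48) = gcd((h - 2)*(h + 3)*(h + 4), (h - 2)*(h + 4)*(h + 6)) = h^2 + 2*h - 8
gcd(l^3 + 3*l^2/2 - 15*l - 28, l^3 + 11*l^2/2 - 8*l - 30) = l + 2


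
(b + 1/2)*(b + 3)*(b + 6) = b^3 + 19*b^2/2 + 45*b/2 + 9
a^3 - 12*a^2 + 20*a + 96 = (a - 8)*(a - 6)*(a + 2)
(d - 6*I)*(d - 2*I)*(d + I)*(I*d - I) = I*d^4 + 7*d^3 - I*d^3 - 7*d^2 - 4*I*d^2 + 12*d + 4*I*d - 12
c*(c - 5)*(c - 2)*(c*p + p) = c^4*p - 6*c^3*p + 3*c^2*p + 10*c*p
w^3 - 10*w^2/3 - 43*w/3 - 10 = (w - 6)*(w + 1)*(w + 5/3)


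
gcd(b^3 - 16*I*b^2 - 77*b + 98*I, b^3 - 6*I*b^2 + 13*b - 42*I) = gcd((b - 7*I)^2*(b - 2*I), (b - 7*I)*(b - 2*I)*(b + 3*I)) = b^2 - 9*I*b - 14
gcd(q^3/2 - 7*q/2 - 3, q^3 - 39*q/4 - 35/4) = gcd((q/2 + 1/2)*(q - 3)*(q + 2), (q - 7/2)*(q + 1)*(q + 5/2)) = q + 1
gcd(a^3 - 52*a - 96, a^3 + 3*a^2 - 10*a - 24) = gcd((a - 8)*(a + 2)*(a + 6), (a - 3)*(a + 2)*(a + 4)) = a + 2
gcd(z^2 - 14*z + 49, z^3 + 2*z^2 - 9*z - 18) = 1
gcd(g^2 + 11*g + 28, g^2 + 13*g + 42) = g + 7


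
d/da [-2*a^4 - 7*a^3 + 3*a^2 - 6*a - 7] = -8*a^3 - 21*a^2 + 6*a - 6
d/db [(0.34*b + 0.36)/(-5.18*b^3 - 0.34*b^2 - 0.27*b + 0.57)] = (3.5224*b^3 + 5.71*b^2 + 0.2448*b + 0.291)/(26.8324*b^6 + 3.5224*b^5 + 2.9128*b^4 - 5.7216*b^3 - 0.3147*b^2 - 0.3078*b + 0.3249)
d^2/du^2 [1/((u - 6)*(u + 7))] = 2*((u - 6)^2 + (u - 6)*(u + 7) + (u + 7)^2)/((u - 6)^3*(u + 7)^3)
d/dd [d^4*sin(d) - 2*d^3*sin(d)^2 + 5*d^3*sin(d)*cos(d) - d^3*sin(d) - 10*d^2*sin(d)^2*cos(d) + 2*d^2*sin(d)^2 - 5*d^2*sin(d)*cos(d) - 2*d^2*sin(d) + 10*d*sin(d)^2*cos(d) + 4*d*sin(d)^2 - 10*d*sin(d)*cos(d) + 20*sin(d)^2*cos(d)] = d^4*cos(d) + 4*d^3*sin(d) - 2*d^3*sin(2*d) - d^3*cos(d) + 5*d^3*cos(2*d) - d^2*sin(d)/2 + 19*d^2*sin(2*d)/2 - 15*d^2*sin(3*d)/2 - 2*d^2*cos(d) - 2*d^2*cos(2*d) - 3*d^2 - 13*d*sin(d)/2 - d*sin(2*d) + 15*d*sin(3*d)/2 - 5*d*cos(d) - 12*d*cos(2*d) + 5*d*cos(3*d) + 2*d - 5*sin(d) - 5*sin(2*d) + 15*sin(3*d) + 5*cos(d)/2 - 2*cos(2*d) - 5*cos(3*d)/2 + 2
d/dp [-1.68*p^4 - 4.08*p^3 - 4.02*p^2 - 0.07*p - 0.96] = -6.72*p^3 - 12.24*p^2 - 8.04*p - 0.07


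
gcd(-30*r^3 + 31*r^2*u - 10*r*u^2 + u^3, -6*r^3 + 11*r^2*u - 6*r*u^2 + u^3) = 6*r^2 - 5*r*u + u^2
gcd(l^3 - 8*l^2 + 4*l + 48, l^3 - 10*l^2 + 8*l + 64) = l^2 - 2*l - 8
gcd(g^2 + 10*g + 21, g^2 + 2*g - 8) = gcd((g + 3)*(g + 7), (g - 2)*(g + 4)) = 1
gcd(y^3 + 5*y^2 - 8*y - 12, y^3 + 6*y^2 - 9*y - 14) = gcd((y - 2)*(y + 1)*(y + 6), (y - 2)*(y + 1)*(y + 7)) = y^2 - y - 2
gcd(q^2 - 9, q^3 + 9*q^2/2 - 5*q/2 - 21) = q + 3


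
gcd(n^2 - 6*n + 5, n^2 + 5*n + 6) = 1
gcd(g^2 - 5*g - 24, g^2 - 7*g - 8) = g - 8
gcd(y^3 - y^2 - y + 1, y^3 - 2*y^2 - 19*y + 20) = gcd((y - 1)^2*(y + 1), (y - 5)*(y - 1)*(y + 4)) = y - 1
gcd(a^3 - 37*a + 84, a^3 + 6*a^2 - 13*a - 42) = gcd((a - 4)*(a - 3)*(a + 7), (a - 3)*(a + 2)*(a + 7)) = a^2 + 4*a - 21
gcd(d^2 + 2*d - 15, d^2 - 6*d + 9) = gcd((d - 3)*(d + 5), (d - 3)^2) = d - 3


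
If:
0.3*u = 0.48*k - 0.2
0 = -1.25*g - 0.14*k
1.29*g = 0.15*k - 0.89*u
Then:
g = -0.06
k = 0.53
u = 0.17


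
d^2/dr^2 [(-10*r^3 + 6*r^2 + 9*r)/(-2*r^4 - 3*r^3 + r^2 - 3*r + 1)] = 2*(40*r^9 - 72*r^8 - 264*r^7 - 888*r^6 - 3*r^5 + 441*r^4 - 172*r^3 - 234*r^2 + 57*r - 33)/(8*r^12 + 36*r^11 + 42*r^10 + 27*r^9 + 75*r^8 + 18*r^7 - 16*r^6 + 72*r^5 - 78*r^4 + 54*r^3 - 30*r^2 + 9*r - 1)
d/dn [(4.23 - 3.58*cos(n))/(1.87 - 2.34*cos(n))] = -3.2036*sin(n)/(2.34*cos(n) - 1.87)^2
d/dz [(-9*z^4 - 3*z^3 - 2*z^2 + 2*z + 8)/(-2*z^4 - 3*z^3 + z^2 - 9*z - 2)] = (21*z^6 - 26*z^5 + 246*z^4 + 202*z^3 + 106*z^2 - 8*z + 68)/(4*z^8 + 12*z^7 + 5*z^6 + 30*z^5 + 63*z^4 - 6*z^3 + 77*z^2 + 36*z + 4)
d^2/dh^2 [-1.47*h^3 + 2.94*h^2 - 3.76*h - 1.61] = 5.88 - 8.82*h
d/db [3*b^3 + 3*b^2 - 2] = 3*b*(3*b + 2)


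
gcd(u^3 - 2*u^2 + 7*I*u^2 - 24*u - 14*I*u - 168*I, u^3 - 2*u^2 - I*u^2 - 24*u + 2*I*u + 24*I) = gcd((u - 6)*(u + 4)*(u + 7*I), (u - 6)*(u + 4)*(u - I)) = u^2 - 2*u - 24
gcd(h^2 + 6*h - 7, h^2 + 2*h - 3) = h - 1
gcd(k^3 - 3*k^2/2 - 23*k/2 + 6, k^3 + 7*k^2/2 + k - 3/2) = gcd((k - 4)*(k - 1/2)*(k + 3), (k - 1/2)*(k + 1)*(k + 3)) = k^2 + 5*k/2 - 3/2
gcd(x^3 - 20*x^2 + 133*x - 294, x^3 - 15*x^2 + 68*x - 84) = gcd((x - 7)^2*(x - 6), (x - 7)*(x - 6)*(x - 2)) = x^2 - 13*x + 42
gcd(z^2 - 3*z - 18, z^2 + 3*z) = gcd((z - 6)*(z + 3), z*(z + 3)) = z + 3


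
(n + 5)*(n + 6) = n^2 + 11*n + 30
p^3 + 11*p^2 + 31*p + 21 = (p + 1)*(p + 3)*(p + 7)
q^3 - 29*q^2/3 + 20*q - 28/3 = (q - 7)*(q - 2)*(q - 2/3)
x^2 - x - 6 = (x - 3)*(x + 2)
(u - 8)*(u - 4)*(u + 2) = u^3 - 10*u^2 + 8*u + 64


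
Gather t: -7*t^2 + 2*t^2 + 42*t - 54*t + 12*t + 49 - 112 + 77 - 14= -5*t^2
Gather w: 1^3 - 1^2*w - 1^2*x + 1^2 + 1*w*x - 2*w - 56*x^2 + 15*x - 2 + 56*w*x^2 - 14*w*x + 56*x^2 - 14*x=w*(56*x^2 - 13*x - 3)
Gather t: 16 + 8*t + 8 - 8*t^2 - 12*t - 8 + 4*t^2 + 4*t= 16 - 4*t^2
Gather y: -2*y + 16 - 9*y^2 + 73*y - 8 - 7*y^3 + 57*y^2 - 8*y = -7*y^3 + 48*y^2 + 63*y + 8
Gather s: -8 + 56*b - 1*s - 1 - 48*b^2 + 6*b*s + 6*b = -48*b^2 + 62*b + s*(6*b - 1) - 9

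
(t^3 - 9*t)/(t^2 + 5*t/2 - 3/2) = 2*t*(t - 3)/(2*t - 1)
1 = 1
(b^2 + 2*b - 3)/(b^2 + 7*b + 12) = (b - 1)/(b + 4)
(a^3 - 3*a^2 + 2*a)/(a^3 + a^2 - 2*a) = (a - 2)/(a + 2)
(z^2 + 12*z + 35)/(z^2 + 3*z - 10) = (z + 7)/(z - 2)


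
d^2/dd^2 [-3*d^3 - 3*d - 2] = -18*d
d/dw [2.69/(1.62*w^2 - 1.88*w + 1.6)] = (5.0572 - 8.7156*w)/(1.62*w^2 - 1.88*w + 1.6)^2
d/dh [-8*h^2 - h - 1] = -16*h - 1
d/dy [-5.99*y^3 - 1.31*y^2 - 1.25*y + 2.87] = -17.97*y^2 - 2.62*y - 1.25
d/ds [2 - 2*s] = -2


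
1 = 1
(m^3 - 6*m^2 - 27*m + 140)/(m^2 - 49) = (m^2 + m - 20)/(m + 7)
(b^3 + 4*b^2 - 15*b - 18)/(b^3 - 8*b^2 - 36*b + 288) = (b^2 - 2*b - 3)/(b^2 - 14*b + 48)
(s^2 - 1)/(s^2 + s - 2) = (s + 1)/(s + 2)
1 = 1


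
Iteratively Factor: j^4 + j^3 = (j)*(j^3 + j^2) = j*(j + 1)*(j^2) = j^2*(j + 1)*(j)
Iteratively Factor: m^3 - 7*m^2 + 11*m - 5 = (m - 1)*(m^2 - 6*m + 5) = (m - 1)^2*(m - 5)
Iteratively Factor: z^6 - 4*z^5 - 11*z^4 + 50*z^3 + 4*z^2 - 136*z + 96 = (z - 2)*(z^5 - 2*z^4 - 15*z^3 + 20*z^2 + 44*z - 48) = (z - 4)*(z - 2)*(z^4 + 2*z^3 - 7*z^2 - 8*z + 12) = (z - 4)*(z - 2)*(z + 3)*(z^3 - z^2 - 4*z + 4) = (z - 4)*(z - 2)*(z - 1)*(z + 3)*(z^2 - 4) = (z - 4)*(z - 2)^2*(z - 1)*(z + 3)*(z + 2)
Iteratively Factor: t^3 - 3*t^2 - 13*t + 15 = (t + 3)*(t^2 - 6*t + 5) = (t - 1)*(t + 3)*(t - 5)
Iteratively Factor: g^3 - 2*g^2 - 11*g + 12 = (g + 3)*(g^2 - 5*g + 4) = (g - 4)*(g + 3)*(g - 1)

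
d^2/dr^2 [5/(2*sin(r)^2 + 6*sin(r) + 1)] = 10*(-8*sin(r)^4 - 18*sin(r)^3 - 2*sin(r)^2 + 39*sin(r) + 34)/(6*sin(r) - cos(2*r) + 2)^3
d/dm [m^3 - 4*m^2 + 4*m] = 3*m^2 - 8*m + 4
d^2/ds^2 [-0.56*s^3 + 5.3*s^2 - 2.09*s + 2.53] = 10.6 - 3.36*s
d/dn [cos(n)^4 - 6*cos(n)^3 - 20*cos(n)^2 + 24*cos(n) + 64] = 2*(-2*cos(n)^3 + 9*cos(n)^2 + 20*cos(n) - 12)*sin(n)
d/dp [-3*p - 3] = -3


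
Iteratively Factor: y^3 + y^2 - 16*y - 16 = (y + 1)*(y^2 - 16) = (y + 1)*(y + 4)*(y - 4)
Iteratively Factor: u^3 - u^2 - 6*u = (u - 3)*(u^2 + 2*u) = (u - 3)*(u + 2)*(u)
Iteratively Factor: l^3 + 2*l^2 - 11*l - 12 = (l + 1)*(l^2 + l - 12) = (l + 1)*(l + 4)*(l - 3)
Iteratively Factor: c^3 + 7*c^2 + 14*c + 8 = (c + 4)*(c^2 + 3*c + 2) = (c + 1)*(c + 4)*(c + 2)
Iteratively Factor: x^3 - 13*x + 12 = (x - 3)*(x^2 + 3*x - 4) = (x - 3)*(x - 1)*(x + 4)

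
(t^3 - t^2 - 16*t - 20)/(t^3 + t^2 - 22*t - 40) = (t + 2)/(t + 4)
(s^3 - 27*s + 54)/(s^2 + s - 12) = (s^2 + 3*s - 18)/(s + 4)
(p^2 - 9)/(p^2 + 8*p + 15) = (p - 3)/(p + 5)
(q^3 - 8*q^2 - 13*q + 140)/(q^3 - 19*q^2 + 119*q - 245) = (q + 4)/(q - 7)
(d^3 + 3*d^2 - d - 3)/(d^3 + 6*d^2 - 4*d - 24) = (d^3 + 3*d^2 - d - 3)/(d^3 + 6*d^2 - 4*d - 24)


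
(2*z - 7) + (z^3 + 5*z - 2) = z^3 + 7*z - 9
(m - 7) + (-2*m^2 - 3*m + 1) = -2*m^2 - 2*m - 6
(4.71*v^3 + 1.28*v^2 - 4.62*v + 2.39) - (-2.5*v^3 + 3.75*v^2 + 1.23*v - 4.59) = 7.21*v^3 - 2.47*v^2 - 5.85*v + 6.98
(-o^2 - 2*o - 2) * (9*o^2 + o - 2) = -9*o^4 - 19*o^3 - 18*o^2 + 2*o + 4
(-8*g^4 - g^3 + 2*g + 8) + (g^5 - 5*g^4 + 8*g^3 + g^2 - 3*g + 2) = g^5 - 13*g^4 + 7*g^3 + g^2 - g + 10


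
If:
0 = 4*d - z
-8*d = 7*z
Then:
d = 0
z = 0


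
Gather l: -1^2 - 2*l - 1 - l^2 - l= -l^2 - 3*l - 2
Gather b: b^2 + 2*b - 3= b^2 + 2*b - 3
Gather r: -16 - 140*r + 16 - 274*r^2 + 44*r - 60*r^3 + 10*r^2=-60*r^3 - 264*r^2 - 96*r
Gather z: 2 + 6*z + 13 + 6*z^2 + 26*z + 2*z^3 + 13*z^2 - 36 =2*z^3 + 19*z^2 + 32*z - 21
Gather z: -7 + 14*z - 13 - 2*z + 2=12*z - 18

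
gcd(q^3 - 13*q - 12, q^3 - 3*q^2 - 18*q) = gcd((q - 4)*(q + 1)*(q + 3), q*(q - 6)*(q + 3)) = q + 3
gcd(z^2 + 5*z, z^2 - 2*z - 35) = z + 5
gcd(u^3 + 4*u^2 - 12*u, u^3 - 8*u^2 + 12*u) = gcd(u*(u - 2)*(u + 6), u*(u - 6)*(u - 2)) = u^2 - 2*u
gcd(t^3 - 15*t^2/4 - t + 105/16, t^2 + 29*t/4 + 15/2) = t + 5/4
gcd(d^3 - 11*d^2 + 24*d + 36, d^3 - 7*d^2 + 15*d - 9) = 1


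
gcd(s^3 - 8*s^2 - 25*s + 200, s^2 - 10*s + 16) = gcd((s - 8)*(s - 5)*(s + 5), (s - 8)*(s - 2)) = s - 8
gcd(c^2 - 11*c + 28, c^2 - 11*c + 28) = c^2 - 11*c + 28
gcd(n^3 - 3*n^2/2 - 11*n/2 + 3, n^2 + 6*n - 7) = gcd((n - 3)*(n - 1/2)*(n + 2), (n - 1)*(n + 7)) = 1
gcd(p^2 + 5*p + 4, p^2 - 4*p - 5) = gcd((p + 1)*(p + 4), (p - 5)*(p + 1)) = p + 1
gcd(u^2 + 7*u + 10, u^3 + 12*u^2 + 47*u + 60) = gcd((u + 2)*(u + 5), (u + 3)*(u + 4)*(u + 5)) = u + 5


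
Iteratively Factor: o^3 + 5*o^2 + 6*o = (o + 2)*(o^2 + 3*o) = (o + 2)*(o + 3)*(o)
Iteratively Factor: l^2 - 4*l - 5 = (l - 5)*(l + 1)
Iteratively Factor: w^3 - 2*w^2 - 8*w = (w + 2)*(w^2 - 4*w) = w*(w + 2)*(w - 4)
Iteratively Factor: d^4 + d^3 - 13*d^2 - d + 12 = (d + 1)*(d^3 - 13*d + 12) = (d + 1)*(d + 4)*(d^2 - 4*d + 3) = (d - 1)*(d + 1)*(d + 4)*(d - 3)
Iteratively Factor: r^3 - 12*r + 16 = (r + 4)*(r^2 - 4*r + 4) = (r - 2)*(r + 4)*(r - 2)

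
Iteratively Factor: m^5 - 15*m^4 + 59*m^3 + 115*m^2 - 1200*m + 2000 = (m - 5)*(m^4 - 10*m^3 + 9*m^2 + 160*m - 400) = (m - 5)^2*(m^3 - 5*m^2 - 16*m + 80) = (m - 5)^2*(m - 4)*(m^2 - m - 20) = (m - 5)^3*(m - 4)*(m + 4)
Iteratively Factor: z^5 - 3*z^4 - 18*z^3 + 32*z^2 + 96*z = (z + 3)*(z^4 - 6*z^3 + 32*z) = (z + 2)*(z + 3)*(z^3 - 8*z^2 + 16*z) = (z - 4)*(z + 2)*(z + 3)*(z^2 - 4*z) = z*(z - 4)*(z + 2)*(z + 3)*(z - 4)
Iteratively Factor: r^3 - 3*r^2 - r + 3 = (r - 1)*(r^2 - 2*r - 3) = (r - 1)*(r + 1)*(r - 3)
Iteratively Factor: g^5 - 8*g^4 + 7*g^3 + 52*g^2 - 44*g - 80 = (g - 2)*(g^4 - 6*g^3 - 5*g^2 + 42*g + 40) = (g - 2)*(g + 2)*(g^3 - 8*g^2 + 11*g + 20) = (g - 4)*(g - 2)*(g + 2)*(g^2 - 4*g - 5) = (g - 5)*(g - 4)*(g - 2)*(g + 2)*(g + 1)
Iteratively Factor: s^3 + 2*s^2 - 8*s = (s)*(s^2 + 2*s - 8) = s*(s - 2)*(s + 4)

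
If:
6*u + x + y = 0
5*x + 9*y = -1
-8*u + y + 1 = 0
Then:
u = 3/2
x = -20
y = 11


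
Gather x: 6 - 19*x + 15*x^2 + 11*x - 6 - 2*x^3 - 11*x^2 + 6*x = -2*x^3 + 4*x^2 - 2*x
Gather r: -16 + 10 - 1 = -7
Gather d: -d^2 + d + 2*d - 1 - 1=-d^2 + 3*d - 2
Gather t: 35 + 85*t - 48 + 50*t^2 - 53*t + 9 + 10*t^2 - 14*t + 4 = 60*t^2 + 18*t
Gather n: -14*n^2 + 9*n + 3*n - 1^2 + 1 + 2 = -14*n^2 + 12*n + 2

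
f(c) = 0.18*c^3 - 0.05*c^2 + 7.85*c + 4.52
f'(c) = 0.54*c^2 - 0.1*c + 7.85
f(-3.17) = -26.60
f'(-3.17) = 13.59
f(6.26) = 95.86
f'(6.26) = 28.39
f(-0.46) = 0.88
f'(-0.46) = 8.01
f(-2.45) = -17.66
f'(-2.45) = 11.34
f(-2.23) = -15.23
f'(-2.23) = 10.76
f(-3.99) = -39.03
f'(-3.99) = 16.85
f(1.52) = 16.97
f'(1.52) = 8.95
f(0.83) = 11.10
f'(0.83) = 8.14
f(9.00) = 202.34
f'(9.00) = 50.69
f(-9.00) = -201.40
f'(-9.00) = 52.49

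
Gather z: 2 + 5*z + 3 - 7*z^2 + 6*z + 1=-7*z^2 + 11*z + 6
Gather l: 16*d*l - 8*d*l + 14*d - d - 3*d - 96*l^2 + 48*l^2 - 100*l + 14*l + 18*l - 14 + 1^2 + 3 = 10*d - 48*l^2 + l*(8*d - 68) - 10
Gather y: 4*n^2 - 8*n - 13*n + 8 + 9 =4*n^2 - 21*n + 17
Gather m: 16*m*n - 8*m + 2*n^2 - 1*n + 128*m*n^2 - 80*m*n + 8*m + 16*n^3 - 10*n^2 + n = m*(128*n^2 - 64*n) + 16*n^3 - 8*n^2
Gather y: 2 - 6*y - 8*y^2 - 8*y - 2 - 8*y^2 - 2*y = -16*y^2 - 16*y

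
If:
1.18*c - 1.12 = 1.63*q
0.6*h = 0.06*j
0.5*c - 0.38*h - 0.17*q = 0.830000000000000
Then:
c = 1.38135593220339*q + 0.949152542372881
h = 1.37020517395183*q - 0.935325602140946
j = 13.7020517395183*q - 9.35325602140946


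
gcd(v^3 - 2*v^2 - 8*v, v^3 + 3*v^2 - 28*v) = v^2 - 4*v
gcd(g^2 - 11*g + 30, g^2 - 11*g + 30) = g^2 - 11*g + 30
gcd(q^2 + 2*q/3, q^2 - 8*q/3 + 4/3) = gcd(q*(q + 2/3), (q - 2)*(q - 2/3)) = 1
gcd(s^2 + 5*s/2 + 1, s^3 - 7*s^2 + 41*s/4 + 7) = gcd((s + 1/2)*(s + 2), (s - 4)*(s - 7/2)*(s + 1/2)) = s + 1/2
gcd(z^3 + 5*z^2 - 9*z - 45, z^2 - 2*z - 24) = 1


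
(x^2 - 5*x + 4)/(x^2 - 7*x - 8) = (-x^2 + 5*x - 4)/(-x^2 + 7*x + 8)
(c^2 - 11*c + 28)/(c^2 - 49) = (c - 4)/(c + 7)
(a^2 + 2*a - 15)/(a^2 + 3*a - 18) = (a + 5)/(a + 6)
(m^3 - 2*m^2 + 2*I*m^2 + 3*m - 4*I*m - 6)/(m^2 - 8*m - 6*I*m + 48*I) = (m^3 + m^2*(-2 + 2*I) + m*(3 - 4*I) - 6)/(m^2 + m*(-8 - 6*I) + 48*I)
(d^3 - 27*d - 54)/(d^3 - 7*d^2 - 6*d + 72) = (d + 3)/(d - 4)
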